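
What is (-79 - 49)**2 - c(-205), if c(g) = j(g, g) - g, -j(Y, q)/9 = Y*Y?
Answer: 394404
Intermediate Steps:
j(Y, q) = -9*Y**2 (j(Y, q) = -9*Y*Y = -9*Y**2)
c(g) = -g - 9*g**2 (c(g) = -9*g**2 - g = -g - 9*g**2)
(-79 - 49)**2 - c(-205) = (-79 - 49)**2 - (-205)*(-1 - 9*(-205)) = (-128)**2 - (-205)*(-1 + 1845) = 16384 - (-205)*1844 = 16384 - 1*(-378020) = 16384 + 378020 = 394404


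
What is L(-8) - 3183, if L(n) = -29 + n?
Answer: -3220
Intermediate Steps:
L(-8) - 3183 = (-29 - 8) - 3183 = -37 - 3183 = -3220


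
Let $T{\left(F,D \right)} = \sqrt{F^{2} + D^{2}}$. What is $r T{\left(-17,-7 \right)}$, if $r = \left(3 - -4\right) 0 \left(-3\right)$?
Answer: $0$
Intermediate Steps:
$r = 0$ ($r = \left(3 + 4\right) 0 \left(-3\right) = 7 \cdot 0 \left(-3\right) = 0 \left(-3\right) = 0$)
$T{\left(F,D \right)} = \sqrt{D^{2} + F^{2}}$
$r T{\left(-17,-7 \right)} = 0 \sqrt{\left(-7\right)^{2} + \left(-17\right)^{2}} = 0 \sqrt{49 + 289} = 0 \sqrt{338} = 0 \cdot 13 \sqrt{2} = 0$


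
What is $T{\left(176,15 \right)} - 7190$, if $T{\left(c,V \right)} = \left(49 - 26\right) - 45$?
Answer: $-7212$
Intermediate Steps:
$T{\left(c,V \right)} = -22$ ($T{\left(c,V \right)} = \left(49 - 26\right) - 45 = 23 - 45 = -22$)
$T{\left(176,15 \right)} - 7190 = -22 - 7190 = -7212$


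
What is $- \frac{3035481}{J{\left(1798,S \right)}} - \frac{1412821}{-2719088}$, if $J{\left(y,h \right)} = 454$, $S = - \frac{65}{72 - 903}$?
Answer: $- \frac{4126549270297}{617232976} \approx -6685.6$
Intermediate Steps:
$S = \frac{65}{831}$ ($S = - \frac{65}{72 - 903} = - \frac{65}{-831} = \left(-65\right) \left(- \frac{1}{831}\right) = \frac{65}{831} \approx 0.078219$)
$- \frac{3035481}{J{\left(1798,S \right)}} - \frac{1412821}{-2719088} = - \frac{3035481}{454} - \frac{1412821}{-2719088} = \left(-3035481\right) \frac{1}{454} - - \frac{1412821}{2719088} = - \frac{3035481}{454} + \frac{1412821}{2719088} = - \frac{4126549270297}{617232976}$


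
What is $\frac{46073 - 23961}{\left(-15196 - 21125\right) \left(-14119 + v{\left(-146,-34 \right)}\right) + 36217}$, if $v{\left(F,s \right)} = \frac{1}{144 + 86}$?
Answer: $\frac{5085760}{117956019359} \approx 4.3116 \cdot 10^{-5}$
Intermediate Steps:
$v{\left(F,s \right)} = \frac{1}{230}$
$\frac{46073 - 23961}{\left(-15196 - 21125\right) \left(-14119 + v{\left(-146,-34 \right)}\right) + 36217} = \frac{46073 - 23961}{\left(-15196 - 21125\right) \left(-14119 + \frac{1}{230}\right) + 36217} = \frac{22112}{\left(-36321\right) \left(- \frac{3247369}{230}\right) + 36217} = \frac{22112}{\frac{117947689449}{230} + 36217} = \frac{22112}{\frac{117956019359}{230}} = 22112 \cdot \frac{230}{117956019359} = \frac{5085760}{117956019359}$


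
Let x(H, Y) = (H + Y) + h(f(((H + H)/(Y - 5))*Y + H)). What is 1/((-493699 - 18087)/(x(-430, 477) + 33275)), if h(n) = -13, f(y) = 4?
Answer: -33309/511786 ≈ -0.065084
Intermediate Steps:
x(H, Y) = -13 + H + Y (x(H, Y) = (H + Y) - 13 = -13 + H + Y)
1/((-493699 - 18087)/(x(-430, 477) + 33275)) = 1/((-493699 - 18087)/((-13 - 430 + 477) + 33275)) = 1/(-511786/(34 + 33275)) = 1/(-511786/33309) = -33309/511786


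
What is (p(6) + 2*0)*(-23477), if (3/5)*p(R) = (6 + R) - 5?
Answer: -821695/3 ≈ -2.7390e+5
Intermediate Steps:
p(R) = 5/3 + 5*R/3 (p(R) = 5*((6 + R) - 5)/3 = 5*(1 + R)/3 = 5/3 + 5*R/3)
(p(6) + 2*0)*(-23477) = ((5/3 + (5/3)*6) + 2*0)*(-23477) = ((5/3 + 10) + 0)*(-23477) = (35/3 + 0)*(-23477) = (35/3)*(-23477) = -821695/3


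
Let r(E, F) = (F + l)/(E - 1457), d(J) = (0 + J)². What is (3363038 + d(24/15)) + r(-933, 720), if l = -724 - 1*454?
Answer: 20094168491/5975 ≈ 3.3630e+6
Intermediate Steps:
d(J) = J²
l = -1178 (l = -724 - 454 = -1178)
r(E, F) = (-1178 + F)/(-1457 + E) (r(E, F) = (F - 1178)/(E - 1457) = (-1178 + F)/(-1457 + E))
(3363038 + d(24/15)) + r(-933, 720) = (3363038 + (24/15)²) + (-1178 + 720)/(-1457 - 933) = (3363038 + ((1/15)*24)²) - 458/(-2390) = (3363038 + (8/5)²) - 1/2390*(-458) = (3363038 + 64/25) + 229/1195 = 84076014/25 + 229/1195 = 20094168491/5975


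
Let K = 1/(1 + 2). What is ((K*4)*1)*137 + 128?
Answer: 932/3 ≈ 310.67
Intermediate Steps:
K = ⅓ (K = 1/3 = ⅓ ≈ 0.33333)
((K*4)*1)*137 + 128 = (((⅓)*4)*1)*137 + 128 = ((4/3)*1)*137 + 128 = (4/3)*137 + 128 = 548/3 + 128 = 932/3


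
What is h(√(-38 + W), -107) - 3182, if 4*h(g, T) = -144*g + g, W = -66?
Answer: -3182 - 143*I*√26/2 ≈ -3182.0 - 364.58*I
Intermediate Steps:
h(g, T) = -143*g/4 (h(g, T) = (-144*g + g)/4 = (-143*g)/4 = -143*g/4)
h(√(-38 + W), -107) - 3182 = -143*√(-38 - 66)/4 - 3182 = -143*I*√26/2 - 3182 = -3182 - 143*I*√26/2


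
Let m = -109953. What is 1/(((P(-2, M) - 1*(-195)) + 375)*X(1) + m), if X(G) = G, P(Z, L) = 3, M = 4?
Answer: -1/109380 ≈ -9.1424e-6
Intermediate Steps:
1/(((P(-2, M) - 1*(-195)) + 375)*X(1) + m) = 1/(((3 - 1*(-195)) + 375)*1 - 109953) = 1/(((3 + 195) + 375)*1 - 109953) = 1/((198 + 375)*1 - 109953) = 1/(573*1 - 109953) = 1/(573 - 109953) = 1/(-109380) = -1/109380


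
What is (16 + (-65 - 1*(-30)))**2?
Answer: 361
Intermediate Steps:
(16 + (-65 - 1*(-30)))**2 = (16 + (-65 + 30))**2 = (16 - 35)**2 = (-19)**2 = 361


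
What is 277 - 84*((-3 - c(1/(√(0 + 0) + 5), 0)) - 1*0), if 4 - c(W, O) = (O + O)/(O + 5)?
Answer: 865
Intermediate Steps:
c(W, O) = 4 - 2*O/(5 + O) (c(W, O) = 4 - (O + O)/(O + 5) = 4 - 2*O/(5 + O))
277 - 84*((-3 - c(1/(√(0 + 0) + 5), 0)) - 1*0) = 277 - 84*((-3 - 2*(10 + 0)/(5 + 0)) - 1*0) = 277 - 84*((-3 - 2*10/5) + 0) = 277 - 84*((-3 - 1*4) + 0) = 277 - 84*((-3 - 4) + 0) = 277 - 84*(-7 + 0) = 277 - 84*(-7) = 277 + 588 = 865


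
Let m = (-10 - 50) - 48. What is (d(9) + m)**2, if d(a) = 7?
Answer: 10201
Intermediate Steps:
m = -108 (m = -60 - 48 = -108)
(d(9) + m)**2 = (7 - 108)**2 = (-101)**2 = 10201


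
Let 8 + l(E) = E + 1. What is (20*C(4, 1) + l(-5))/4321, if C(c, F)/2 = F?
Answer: 28/4321 ≈ 0.0064800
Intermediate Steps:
C(c, F) = 2*F
l(E) = -7 + E (l(E) = -8 + (E + 1) = -8 + (1 + E) = -7 + E)
(20*C(4, 1) + l(-5))/4321 = (20*(2*1) + (-7 - 5))/4321 = (20*2 - 12)*(1/4321) = (40 - 12)*(1/4321) = 28*(1/4321) = 28/4321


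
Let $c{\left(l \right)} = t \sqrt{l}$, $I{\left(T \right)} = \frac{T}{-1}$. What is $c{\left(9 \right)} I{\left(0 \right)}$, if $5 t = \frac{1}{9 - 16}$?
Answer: $0$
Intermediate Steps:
$I{\left(T \right)} = - T$ ($I{\left(T \right)} = T \left(-1\right) = - T$)
$t = - \frac{1}{35}$ ($t = \frac{1}{5 \left(9 - 16\right)} = \frac{1}{5 \left(-7\right)} = \frac{1}{5} \left(- \frac{1}{7}\right) = - \frac{1}{35} \approx -0.028571$)
$c{\left(l \right)} = - \frac{\sqrt{l}}{35}$
$c{\left(9 \right)} I{\left(0 \right)} = - \frac{\sqrt{9}}{35} \left(\left(-1\right) 0\right) = \left(- \frac{1}{35}\right) 3 \cdot 0 = \left(- \frac{3}{35}\right) 0 = 0$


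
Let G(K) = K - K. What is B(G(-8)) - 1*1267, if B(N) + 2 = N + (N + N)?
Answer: -1269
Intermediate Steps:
G(K) = 0
B(N) = -2 + 3*N (B(N) = -2 + (N + (N + N)) = -2 + (N + 2*N) = -2 + 3*N)
B(G(-8)) - 1*1267 = (-2 + 3*0) - 1*1267 = (-2 + 0) - 1267 = -2 - 1267 = -1269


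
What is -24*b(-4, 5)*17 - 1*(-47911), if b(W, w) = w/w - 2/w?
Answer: 238331/5 ≈ 47666.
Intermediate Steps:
b(W, w) = 1 - 2/w
-24*b(-4, 5)*17 - 1*(-47911) = -24*(-2 + 5)/5*17 - 1*(-47911) = -24*3/5*17 + 47911 = -24*⅗*17 + 47911 = -72/5*17 + 47911 = -1224/5 + 47911 = 238331/5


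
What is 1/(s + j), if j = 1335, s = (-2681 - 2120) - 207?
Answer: -1/3673 ≈ -0.00027226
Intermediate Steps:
s = -5008 (s = -4801 - 207 = -5008)
1/(s + j) = 1/(-5008 + 1335) = 1/(-3673) = -1/3673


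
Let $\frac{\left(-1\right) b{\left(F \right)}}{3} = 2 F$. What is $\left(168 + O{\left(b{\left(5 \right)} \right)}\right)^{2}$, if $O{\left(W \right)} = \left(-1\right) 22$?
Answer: $21316$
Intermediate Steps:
$b{\left(F \right)} = - 6 F$ ($b{\left(F \right)} = - 3 \cdot 2 F = - 6 F$)
$O{\left(W \right)} = -22$
$\left(168 + O{\left(b{\left(5 \right)} \right)}\right)^{2} = \left(168 - 22\right)^{2} = 146^{2} = 21316$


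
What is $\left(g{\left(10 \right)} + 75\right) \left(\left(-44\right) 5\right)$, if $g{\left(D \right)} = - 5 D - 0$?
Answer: $-5500$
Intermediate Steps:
$g{\left(D \right)} = - 5 D$ ($g{\left(D \right)} = - 5 D + \left(-2 + 2\right) = - 5 D + 0 = - 5 D$)
$\left(g{\left(10 \right)} + 75\right) \left(\left(-44\right) 5\right) = \left(\left(-5\right) 10 + 75\right) \left(\left(-44\right) 5\right) = \left(-50 + 75\right) \left(-220\right) = 25 \left(-220\right) = -5500$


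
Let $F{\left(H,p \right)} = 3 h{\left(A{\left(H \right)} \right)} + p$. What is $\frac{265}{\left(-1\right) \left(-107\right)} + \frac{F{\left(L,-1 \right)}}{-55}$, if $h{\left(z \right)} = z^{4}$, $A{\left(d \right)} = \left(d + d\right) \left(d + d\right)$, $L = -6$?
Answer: $- \frac{138024109734}{5885} \approx -2.3454 \cdot 10^{7}$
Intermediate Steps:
$A{\left(d \right)} = 4 d^{2}$ ($A{\left(d \right)} = 2 d 2 d = 4 d^{2}$)
$F{\left(H,p \right)} = p + 768 H^{8}$ ($F{\left(H,p \right)} = 3 \left(4 H^{2}\right)^{4} + p = 3 \cdot 256 H^{8} + p = 768 H^{8} + p = p + 768 H^{8}$)
$\frac{265}{\left(-1\right) \left(-107\right)} + \frac{F{\left(L,-1 \right)}}{-55} = \frac{265}{\left(-1\right) \left(-107\right)} + \frac{-1 + 768 \left(-6\right)^{8}}{-55} = \frac{265}{107} + \left(-1 + 768 \cdot 1679616\right) \left(- \frac{1}{55}\right) = 265 \cdot \frac{1}{107} + \left(-1 + 1289945088\right) \left(- \frac{1}{55}\right) = \frac{265}{107} + 1289945087 \left(- \frac{1}{55}\right) = \frac{265}{107} - \frac{1289945087}{55} = - \frac{138024109734}{5885}$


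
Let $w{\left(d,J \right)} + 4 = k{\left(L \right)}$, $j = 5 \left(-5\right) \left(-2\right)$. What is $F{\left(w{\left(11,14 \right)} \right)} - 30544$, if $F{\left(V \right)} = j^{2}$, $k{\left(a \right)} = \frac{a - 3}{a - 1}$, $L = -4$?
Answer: $-28044$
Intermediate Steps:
$k{\left(a \right)} = \frac{-3 + a}{-1 + a}$
$j = 50$ ($j = \left(-25\right) \left(-2\right) = 50$)
$w{\left(d,J \right)} = - \frac{13}{5}$ ($w{\left(d,J \right)} = -4 + \frac{-3 - 4}{-1 - 4} = -4 + \frac{1}{-5} \left(-7\right) = -4 - - \frac{7}{5} = -4 + \frac{7}{5} = - \frac{13}{5}$)
$F{\left(V \right)} = 2500$ ($F{\left(V \right)} = 50^{2} = 2500$)
$F{\left(w{\left(11,14 \right)} \right)} - 30544 = 2500 - 30544 = -28044$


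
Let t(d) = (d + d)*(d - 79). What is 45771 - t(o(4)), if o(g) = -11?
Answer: 43791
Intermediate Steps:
t(d) = 2*d*(-79 + d) (t(d) = (2*d)*(-79 + d) = 2*d*(-79 + d))
45771 - t(o(4)) = 45771 - 2*(-11)*(-79 - 11) = 45771 - 2*(-11)*(-90) = 45771 - 1*1980 = 45771 - 1980 = 43791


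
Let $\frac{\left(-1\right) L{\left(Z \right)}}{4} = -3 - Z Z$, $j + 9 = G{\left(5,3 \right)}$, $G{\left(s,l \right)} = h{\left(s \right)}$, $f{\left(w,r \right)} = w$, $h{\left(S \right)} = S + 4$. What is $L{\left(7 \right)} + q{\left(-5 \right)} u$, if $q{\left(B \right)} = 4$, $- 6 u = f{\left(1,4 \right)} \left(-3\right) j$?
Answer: $208$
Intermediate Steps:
$h{\left(S \right)} = 4 + S$
$G{\left(s,l \right)} = 4 + s$
$j = 0$ ($j = -9 + \left(4 + 5\right) = -9 + 9 = 0$)
$u = 0$ ($u = - \frac{1 \left(-3\right) 0}{6} = - \frac{\left(-3\right) 0}{6} = \left(- \frac{1}{6}\right) 0 = 0$)
$L{\left(Z \right)} = 12 + 4 Z^{2}$ ($L{\left(Z \right)} = - 4 \left(-3 - Z Z\right) = - 4 \left(-3 - Z^{2}\right) = 12 + 4 Z^{2}$)
$L{\left(7 \right)} + q{\left(-5 \right)} u = \left(12 + 4 \cdot 7^{2}\right) + 4 \cdot 0 = \left(12 + 4 \cdot 49\right) + 0 = \left(12 + 196\right) + 0 = 208 + 0 = 208$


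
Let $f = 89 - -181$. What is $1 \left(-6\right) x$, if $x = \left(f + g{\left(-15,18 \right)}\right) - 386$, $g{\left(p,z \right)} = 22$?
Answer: $564$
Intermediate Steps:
$f = 270$ ($f = 89 + 181 = 270$)
$x = -94$ ($x = \left(270 + 22\right) - 386 = 292 - 386 = -94$)
$1 \left(-6\right) x = 1 \left(-6\right) \left(-94\right) = \left(-6\right) \left(-94\right) = 564$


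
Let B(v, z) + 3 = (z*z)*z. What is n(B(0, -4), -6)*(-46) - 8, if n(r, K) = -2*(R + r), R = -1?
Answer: -6264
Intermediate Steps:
B(v, z) = -3 + z³ (B(v, z) = -3 + (z*z)*z = -3 + z²*z = -3 + z³)
n(r, K) = 2 - 2*r (n(r, K) = -2*(-1 + r) = 2 - 2*r)
n(B(0, -4), -6)*(-46) - 8 = (2 - 2*(-3 + (-4)³))*(-46) - 8 = (2 - 2*(-3 - 64))*(-46) - 8 = (2 - 2*(-67))*(-46) - 8 = (2 + 134)*(-46) - 8 = 136*(-46) - 8 = -6256 - 8 = -6264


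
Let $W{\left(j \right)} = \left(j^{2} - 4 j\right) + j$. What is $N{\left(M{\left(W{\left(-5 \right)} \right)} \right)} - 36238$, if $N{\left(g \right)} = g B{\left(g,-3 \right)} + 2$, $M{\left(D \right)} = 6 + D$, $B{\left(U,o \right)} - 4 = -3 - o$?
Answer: $-36052$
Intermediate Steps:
$B{\left(U,o \right)} = 1 - o$ ($B{\left(U,o \right)} = 4 - \left(3 + o\right) = 1 - o$)
$W{\left(j \right)} = j^{2} - 3 j$
$N{\left(g \right)} = 2 + 4 g$ ($N{\left(g \right)} = g \left(1 - -3\right) + 2 = g \left(1 + 3\right) + 2 = g 4 + 2 = 4 g + 2 = 2 + 4 g$)
$N{\left(M{\left(W{\left(-5 \right)} \right)} \right)} - 36238 = \left(2 + 4 \left(6 - 5 \left(-3 - 5\right)\right)\right) - 36238 = \left(2 + 4 \left(6 - -40\right)\right) - 36238 = \left(2 + 4 \left(6 + 40\right)\right) - 36238 = \left(2 + 4 \cdot 46\right) - 36238 = \left(2 + 184\right) - 36238 = 186 - 36238 = -36052$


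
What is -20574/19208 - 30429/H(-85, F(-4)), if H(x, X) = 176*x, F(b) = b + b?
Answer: 34586649/35918960 ≈ 0.96291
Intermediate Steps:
F(b) = 2*b
-20574/19208 - 30429/H(-85, F(-4)) = -20574/19208 - 30429/(176*(-85)) = -20574*1/19208 - 30429/(-14960) = -10287/9604 - 30429*(-1/14960) = -10287/9604 + 30429/14960 = 34586649/35918960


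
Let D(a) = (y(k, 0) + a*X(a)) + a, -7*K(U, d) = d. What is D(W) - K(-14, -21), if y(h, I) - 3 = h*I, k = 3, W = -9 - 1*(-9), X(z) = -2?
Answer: 0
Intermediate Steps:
K(U, d) = -d/7
W = 0 (W = -9 + 9 = 0)
y(h, I) = 3 + I*h (y(h, I) = 3 + h*I = 3 + I*h)
D(a) = 3 - a (D(a) = ((3 + 0*3) + a*(-2)) + a = ((3 + 0) - 2*a) + a = (3 - 2*a) + a = 3 - a)
D(W) - K(-14, -21) = (3 - 1*0) - (-1)*(-21)/7 = (3 + 0) - 1*3 = 3 - 3 = 0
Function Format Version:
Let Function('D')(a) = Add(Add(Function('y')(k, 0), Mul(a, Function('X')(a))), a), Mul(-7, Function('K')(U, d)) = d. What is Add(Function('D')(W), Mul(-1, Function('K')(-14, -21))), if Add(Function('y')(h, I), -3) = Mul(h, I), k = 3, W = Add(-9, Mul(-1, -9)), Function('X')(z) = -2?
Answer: 0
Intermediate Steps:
Function('K')(U, d) = Mul(Rational(-1, 7), d)
W = 0 (W = Add(-9, 9) = 0)
Function('y')(h, I) = Add(3, Mul(I, h)) (Function('y')(h, I) = Add(3, Mul(h, I)) = Add(3, Mul(I, h)))
Function('D')(a) = Add(3, Mul(-1, a)) (Function('D')(a) = Add(Add(Add(3, Mul(0, 3)), Mul(a, -2)), a) = Add(Add(Add(3, 0), Mul(-2, a)), a) = Add(Add(3, Mul(-2, a)), a) = Add(3, Mul(-1, a)))
Add(Function('D')(W), Mul(-1, Function('K')(-14, -21))) = Add(Add(3, Mul(-1, 0)), Mul(-1, Mul(Rational(-1, 7), -21))) = Add(Add(3, 0), Mul(-1, 3)) = Add(3, -3) = 0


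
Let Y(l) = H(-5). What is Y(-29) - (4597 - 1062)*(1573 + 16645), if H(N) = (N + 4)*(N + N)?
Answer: -64400620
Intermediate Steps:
H(N) = 2*N*(4 + N) (H(N) = (4 + N)*(2*N) = 2*N*(4 + N))
Y(l) = 10 (Y(l) = 2*(-5)*(4 - 5) = 2*(-5)*(-1) = 10)
Y(-29) - (4597 - 1062)*(1573 + 16645) = 10 - (4597 - 1062)*(1573 + 16645) = 10 - 3535*18218 = 10 - 1*64400630 = 10 - 64400630 = -64400620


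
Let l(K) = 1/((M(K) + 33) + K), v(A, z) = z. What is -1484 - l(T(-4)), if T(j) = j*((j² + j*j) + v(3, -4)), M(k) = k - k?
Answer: -117235/79 ≈ -1484.0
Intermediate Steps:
M(k) = 0
T(j) = j*(-4 + 2*j²) (T(j) = j*((j² + j*j) - 4) = j*((j² + j²) - 4) = j*(2*j² - 4) = j*(-4 + 2*j²))
l(K) = 1/(33 + K) (l(K) = 1/((0 + 33) + K) = 1/(33 + K))
-1484 - l(T(-4)) = -1484 - 1/(33 + 2*(-4)*(-2 + (-4)²)) = -1484 - 1/(33 + 2*(-4)*(-2 + 16)) = -1484 - 1/(33 + 2*(-4)*14) = -1484 - 1/(33 - 112) = -1484 - 1/(-79) = -1484 - 1*(-1/79) = -1484 + 1/79 = -117235/79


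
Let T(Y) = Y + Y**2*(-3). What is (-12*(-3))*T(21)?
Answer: -46872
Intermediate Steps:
T(Y) = Y - 3*Y**2
(-12*(-3))*T(21) = (-12*(-3))*(21*(1 - 3*21)) = 36*(21*(1 - 63)) = 36*(21*(-62)) = 36*(-1302) = -46872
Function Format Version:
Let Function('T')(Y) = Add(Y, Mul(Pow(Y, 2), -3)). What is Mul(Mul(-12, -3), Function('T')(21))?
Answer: -46872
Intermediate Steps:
Function('T')(Y) = Add(Y, Mul(-3, Pow(Y, 2)))
Mul(Mul(-12, -3), Function('T')(21)) = Mul(Mul(-12, -3), Mul(21, Add(1, Mul(-3, 21)))) = Mul(36, Mul(21, Add(1, -63))) = Mul(36, Mul(21, -62)) = Mul(36, -1302) = -46872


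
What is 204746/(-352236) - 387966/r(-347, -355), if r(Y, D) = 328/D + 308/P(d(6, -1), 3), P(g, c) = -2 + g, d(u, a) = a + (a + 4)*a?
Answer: 36381702630139/4900835586 ≈ 7423.6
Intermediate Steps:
d(u, a) = a + a*(4 + a) (d(u, a) = a + (4 + a)*a = a + a*(4 + a))
r(Y, D) = -154/3 + 328/D (r(Y, D) = 328/D + 308/(-2 - (5 - 1)) = 328/D + 308/(-2 - 1*4) = 328/D + 308/(-2 - 4) = 328/D + 308/(-6) = 328/D + 308*(-1/6) = 328/D - 154/3 = -154/3 + 328/D)
204746/(-352236) - 387966/r(-347, -355) = 204746/(-352236) - 387966/(-154/3 + 328/(-355)) = 204746*(-1/352236) - 387966/(-154/3 + 328*(-1/355)) = -102373/176118 - 387966/(-154/3 - 328/355) = -102373/176118 - 387966/(-55654/1065) = -102373/176118 - 387966*(-1065/55654) = -102373/176118 + 206591895/27827 = 36381702630139/4900835586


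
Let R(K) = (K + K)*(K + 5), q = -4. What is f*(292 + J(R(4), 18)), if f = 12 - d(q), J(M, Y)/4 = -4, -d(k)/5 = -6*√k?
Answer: 3312 - 16560*I ≈ 3312.0 - 16560.0*I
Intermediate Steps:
d(k) = 30*√k (d(k) = -(-30)*√k = 30*√k)
R(K) = 2*K*(5 + K) (R(K) = (2*K)*(5 + K) = 2*K*(5 + K))
J(M, Y) = -16 (J(M, Y) = 4*(-4) = -16)
f = 12 - 60*I (f = 12 - 30*√(-4) = 12 - 30*2*I = 12 - 60*I ≈ 12.0 - 60.0*I)
f*(292 + J(R(4), 18)) = (12 - 60*I)*(292 - 16) = (12 - 60*I)*276 = 3312 - 16560*I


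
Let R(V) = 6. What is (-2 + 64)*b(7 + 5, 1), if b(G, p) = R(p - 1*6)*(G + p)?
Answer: 4836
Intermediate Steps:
b(G, p) = 6*G + 6*p (b(G, p) = 6*(G + p) = 6*G + 6*p)
(-2 + 64)*b(7 + 5, 1) = (-2 + 64)*(6*(7 + 5) + 6*1) = 62*(6*12 + 6) = 62*(72 + 6) = 62*78 = 4836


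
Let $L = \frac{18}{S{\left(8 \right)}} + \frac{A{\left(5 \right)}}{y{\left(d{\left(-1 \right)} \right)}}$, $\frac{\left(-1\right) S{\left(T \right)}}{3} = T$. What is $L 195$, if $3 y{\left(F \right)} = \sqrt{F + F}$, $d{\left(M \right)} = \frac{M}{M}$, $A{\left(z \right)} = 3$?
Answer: $- \frac{585}{4} + \frac{1755 \sqrt{2}}{2} \approx 1094.7$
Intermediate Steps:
$S{\left(T \right)} = - 3 T$
$d{\left(M \right)} = 1$
$y{\left(F \right)} = \frac{\sqrt{2} \sqrt{F}}{3}$ ($y{\left(F \right)} = \frac{\sqrt{F + F}}{3} = \frac{\sqrt{2 F}}{3} = \frac{\sqrt{2} \sqrt{F}}{3}$)
$L = - \frac{3}{4} + \frac{9 \sqrt{2}}{2}$ ($L = \frac{18}{\left(-3\right) 8} + \frac{3}{\frac{1}{3} \sqrt{2} \sqrt{1}} = \frac{18}{-24} + \frac{3}{\frac{1}{3} \sqrt{2} \cdot 1} = 18 \left(- \frac{1}{24}\right) + \frac{3}{\frac{1}{3} \sqrt{2}} = - \frac{3}{4} + 3 \frac{3 \sqrt{2}}{2} = - \frac{3}{4} + \frac{9 \sqrt{2}}{2} \approx 5.614$)
$L 195 = \left(- \frac{3}{4} + \frac{9 \sqrt{2}}{2}\right) 195 = - \frac{585}{4} + \frac{1755 \sqrt{2}}{2}$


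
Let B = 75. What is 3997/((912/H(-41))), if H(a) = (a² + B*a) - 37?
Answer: -1906569/304 ≈ -6271.6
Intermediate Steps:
H(a) = -37 + a² + 75*a (H(a) = (a² + 75*a) - 37 = -37 + a² + 75*a)
3997/((912/H(-41))) = 3997/((912/(-37 + (-41)² + 75*(-41)))) = 3997/((912/(-37 + 1681 - 3075))) = 3997/((912/(-1431))) = 3997/((912*(-1/1431))) = 3997/(-304/477) = 3997*(-477/304) = -1906569/304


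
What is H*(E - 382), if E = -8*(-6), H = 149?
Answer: -49766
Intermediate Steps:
E = 48
H*(E - 382) = 149*(48 - 382) = 149*(-334) = -49766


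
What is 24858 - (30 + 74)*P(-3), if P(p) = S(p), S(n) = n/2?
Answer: 25014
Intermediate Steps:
S(n) = n/2 (S(n) = n*(1/2) = n/2)
P(p) = p/2
24858 - (30 + 74)*P(-3) = 24858 - (30 + 74)*(1/2)*(-3) = 24858 - 104*(-3)/2 = 24858 - 1*(-156) = 24858 + 156 = 25014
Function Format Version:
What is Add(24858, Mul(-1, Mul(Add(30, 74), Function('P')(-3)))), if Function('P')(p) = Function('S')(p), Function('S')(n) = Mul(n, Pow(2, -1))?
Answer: 25014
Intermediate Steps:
Function('S')(n) = Mul(Rational(1, 2), n) (Function('S')(n) = Mul(n, Rational(1, 2)) = Mul(Rational(1, 2), n))
Function('P')(p) = Mul(Rational(1, 2), p)
Add(24858, Mul(-1, Mul(Add(30, 74), Function('P')(-3)))) = Add(24858, Mul(-1, Mul(Add(30, 74), Mul(Rational(1, 2), -3)))) = Add(24858, Mul(-1, Mul(104, Rational(-3, 2)))) = Add(24858, Mul(-1, -156)) = Add(24858, 156) = 25014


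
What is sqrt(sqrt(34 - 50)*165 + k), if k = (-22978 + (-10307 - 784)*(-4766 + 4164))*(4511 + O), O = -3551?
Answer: 2*sqrt(1596912960 + 165*I) ≈ 79923.0 + 0.004129*I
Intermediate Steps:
k = 6387651840 (k = (-22978 + (-10307 - 784)*(-4766 + 4164))*(4511 - 3551) = (-22978 - 11091*(-602))*960 = (-22978 + 6676782)*960 = 6653804*960 = 6387651840)
sqrt(sqrt(34 - 50)*165 + k) = sqrt(sqrt(34 - 50)*165 + 6387651840) = sqrt(sqrt(-16)*165 + 6387651840) = sqrt((4*I)*165 + 6387651840) = sqrt(660*I + 6387651840) = sqrt(6387651840 + 660*I)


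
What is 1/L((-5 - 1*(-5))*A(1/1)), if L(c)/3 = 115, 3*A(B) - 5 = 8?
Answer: 1/345 ≈ 0.0028986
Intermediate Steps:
A(B) = 13/3 (A(B) = 5/3 + (⅓)*8 = 5/3 + 8/3 = 13/3)
L(c) = 345 (L(c) = 3*115 = 345)
1/L((-5 - 1*(-5))*A(1/1)) = 1/345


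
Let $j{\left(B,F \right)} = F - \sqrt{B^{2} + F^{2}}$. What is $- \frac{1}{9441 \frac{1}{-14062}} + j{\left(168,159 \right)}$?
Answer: $\frac{1515181}{9441} - 3 \sqrt{5945} \approx -70.822$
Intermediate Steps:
$- \frac{1}{9441 \frac{1}{-14062}} + j{\left(168,159 \right)} = - \frac{1}{9441 \frac{1}{-14062}} + \left(159 - \sqrt{168^{2} + 159^{2}}\right) = - \frac{1}{9441 \left(- \frac{1}{14062}\right)} + \left(159 - \sqrt{28224 + 25281}\right) = - \frac{1}{- \frac{9441}{14062}} + \left(159 - \sqrt{53505}\right) = \left(-1\right) \left(- \frac{14062}{9441}\right) + \left(159 - 3 \sqrt{5945}\right) = \frac{14062}{9441} + \left(159 - 3 \sqrt{5945}\right) = \frac{1515181}{9441} - 3 \sqrt{5945}$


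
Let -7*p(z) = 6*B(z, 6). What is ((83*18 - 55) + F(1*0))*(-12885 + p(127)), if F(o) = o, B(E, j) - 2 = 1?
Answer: -129816507/7 ≈ -1.8545e+7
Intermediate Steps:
B(E, j) = 3 (B(E, j) = 2 + 1 = 3)
p(z) = -18/7 (p(z) = -6*3/7 = -⅐*18 = -18/7)
((83*18 - 55) + F(1*0))*(-12885 + p(127)) = ((83*18 - 55) + 1*0)*(-12885 - 18/7) = ((1494 - 55) + 0)*(-90213/7) = (1439 + 0)*(-90213/7) = 1439*(-90213/7) = -129816507/7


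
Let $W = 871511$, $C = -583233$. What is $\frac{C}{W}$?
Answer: $- \frac{583233}{871511} \approx -0.66922$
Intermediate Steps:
$\frac{C}{W} = - \frac{583233}{871511}$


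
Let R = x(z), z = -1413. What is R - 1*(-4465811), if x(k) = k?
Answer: 4464398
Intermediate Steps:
R = -1413
R - 1*(-4465811) = -1413 - 1*(-4465811) = -1413 + 4465811 = 4464398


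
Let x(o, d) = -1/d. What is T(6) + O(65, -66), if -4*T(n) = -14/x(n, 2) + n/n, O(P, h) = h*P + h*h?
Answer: 235/4 ≈ 58.750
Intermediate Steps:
O(P, h) = h² + P*h (O(P, h) = P*h + h² = h² + P*h)
T(n) = -29/4 (T(n) = -(-14/((-1/2)) + n/n)/4 = -(-14/((-1*½)) + 1)/4 = -(-14/(-½) + 1)/4 = -(-14*(-2) + 1)/4 = -(28 + 1)/4 = -¼*29 = -29/4)
T(6) + O(65, -66) = -29/4 - 66*(65 - 66) = -29/4 - 66*(-1) = -29/4 + 66 = 235/4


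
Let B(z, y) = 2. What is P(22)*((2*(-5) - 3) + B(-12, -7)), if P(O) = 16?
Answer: -176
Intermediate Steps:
P(22)*((2*(-5) - 3) + B(-12, -7)) = 16*((2*(-5) - 3) + 2) = 16*((-10 - 3) + 2) = 16*(-13 + 2) = 16*(-11) = -176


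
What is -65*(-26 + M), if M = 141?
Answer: -7475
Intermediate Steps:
-65*(-26 + M) = -65*(-26 + 141) = -65*115 = -7475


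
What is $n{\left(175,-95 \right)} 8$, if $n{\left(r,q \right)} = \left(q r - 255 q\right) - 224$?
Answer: $59008$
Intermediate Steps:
$n{\left(r,q \right)} = -224 - 255 q + q r$ ($n{\left(r,q \right)} = \left(- 255 q + q r\right) - 224 = -224 - 255 q + q r$)
$n{\left(175,-95 \right)} 8 = \left(-224 - -24225 - 16625\right) 8 = \left(-224 + 24225 - 16625\right) 8 = 7376 \cdot 8 = 59008$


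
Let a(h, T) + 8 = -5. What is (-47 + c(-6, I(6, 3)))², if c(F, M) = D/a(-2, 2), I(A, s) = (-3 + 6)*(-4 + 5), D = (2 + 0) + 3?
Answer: 379456/169 ≈ 2245.3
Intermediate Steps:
a(h, T) = -13 (a(h, T) = -8 - 5 = -13)
D = 5 (D = 2 + 3 = 5)
I(A, s) = 3 (I(A, s) = 3*1 = 3)
c(F, M) = -5/13 (c(F, M) = 5/(-13) = 5*(-1/13) = -5/13)
(-47 + c(-6, I(6, 3)))² = (-47 - 5/13)² = (-616/13)² = 379456/169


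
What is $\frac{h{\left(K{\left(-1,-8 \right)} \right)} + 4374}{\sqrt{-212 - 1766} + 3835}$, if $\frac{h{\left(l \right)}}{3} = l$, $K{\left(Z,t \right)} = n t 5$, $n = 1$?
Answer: $\frac{16314090}{14709203} - \frac{4254 i \sqrt{1978}}{14709203} \approx 1.1091 - 0.012862 i$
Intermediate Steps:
$K{\left(Z,t \right)} = 5 t$ ($K{\left(Z,t \right)} = 1 t 5 = t 5 = 5 t$)
$h{\left(l \right)} = 3 l$
$\frac{h{\left(K{\left(-1,-8 \right)} \right)} + 4374}{\sqrt{-212 - 1766} + 3835} = \frac{3 \cdot 5 \left(-8\right) + 4374}{\sqrt{-212 - 1766} + 3835} = \frac{3 \left(-40\right) + 4374}{\sqrt{-1978} + 3835} = \frac{-120 + 4374}{i \sqrt{1978} + 3835} = \frac{4254}{3835 + i \sqrt{1978}}$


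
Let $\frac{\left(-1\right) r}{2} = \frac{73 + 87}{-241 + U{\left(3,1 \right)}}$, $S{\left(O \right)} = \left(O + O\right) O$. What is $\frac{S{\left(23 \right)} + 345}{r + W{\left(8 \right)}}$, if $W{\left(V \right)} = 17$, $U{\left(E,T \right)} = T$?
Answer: $\frac{4209}{55} \approx 76.527$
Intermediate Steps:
$S{\left(O \right)} = 2 O^{2}$ ($S{\left(O \right)} = 2 O O = 2 O^{2}$)
$r = \frac{4}{3}$ ($r = - 2 \frac{73 + 87}{-241 + 1} = - 2 \frac{160}{-240} = - 2 \cdot 160 \left(- \frac{1}{240}\right) = \left(-2\right) \left(- \frac{2}{3}\right) = \frac{4}{3} \approx 1.3333$)
$\frac{S{\left(23 \right)} + 345}{r + W{\left(8 \right)}} = \frac{2 \cdot 23^{2} + 345}{\frac{4}{3} + 17} = \frac{2 \cdot 529 + 345}{\frac{55}{3}} = \left(1058 + 345\right) \frac{3}{55} = 1403 \cdot \frac{3}{55} = \frac{4209}{55}$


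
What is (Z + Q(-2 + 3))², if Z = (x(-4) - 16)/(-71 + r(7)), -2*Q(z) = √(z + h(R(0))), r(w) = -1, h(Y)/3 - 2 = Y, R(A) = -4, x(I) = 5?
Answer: (11 - 36*I*√5)²/5184 ≈ -1.2267 - 0.34162*I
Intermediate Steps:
h(Y) = 6 + 3*Y
Q(z) = -√(-6 + z)/2 (Q(z) = -√(z + (6 + 3*(-4)))/2 = -√(z + (6 - 12))/2 = -√(z - 6)/2 = -√(-6 + z)/2)
Z = 11/72 (Z = (5 - 16)/(-71 - 1) = -11/(-72) = -11*(-1/72) = 11/72 ≈ 0.15278)
(Z + Q(-2 + 3))² = (11/72 - √(-6 + (-2 + 3))/2)² = (11/72 - √(-6 + 1)/2)² = (11/72 - I*√5/2)²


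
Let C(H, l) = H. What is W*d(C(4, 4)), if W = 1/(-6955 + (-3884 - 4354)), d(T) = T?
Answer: -4/15193 ≈ -0.00026328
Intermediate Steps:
W = -1/15193 (W = 1/(-6955 - 8238) = 1/(-15193) = -1/15193 ≈ -6.5820e-5)
W*d(C(4, 4)) = -1/15193*4 = -4/15193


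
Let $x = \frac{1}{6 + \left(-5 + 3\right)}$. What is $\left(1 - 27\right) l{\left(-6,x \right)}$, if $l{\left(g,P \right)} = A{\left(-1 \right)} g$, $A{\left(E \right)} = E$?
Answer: $-156$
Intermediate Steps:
$x = \frac{1}{4}$ ($x = \frac{1}{6 - 2} = \frac{1}{4} \approx 0.25$)
$l{\left(g,P \right)} = - g$
$\left(1 - 27\right) l{\left(-6,x \right)} = \left(1 - 27\right) \left(\left(-1\right) \left(-6\right)\right) = \left(-26\right) 6 = -156$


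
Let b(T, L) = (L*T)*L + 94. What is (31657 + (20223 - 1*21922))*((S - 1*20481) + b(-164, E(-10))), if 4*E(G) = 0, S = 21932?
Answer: 46285110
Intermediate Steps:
E(G) = 0 (E(G) = (¼)*0 = 0)
b(T, L) = 94 + T*L² (b(T, L) = T*L² + 94 = 94 + T*L²)
(31657 + (20223 - 1*21922))*((S - 1*20481) + b(-164, E(-10))) = (31657 + (20223 - 1*21922))*((21932 - 1*20481) + (94 - 164*0²)) = (31657 + (20223 - 21922))*((21932 - 20481) + (94 - 164*0)) = (31657 - 1699)*(1451 + (94 + 0)) = 29958*(1451 + 94) = 29958*1545 = 46285110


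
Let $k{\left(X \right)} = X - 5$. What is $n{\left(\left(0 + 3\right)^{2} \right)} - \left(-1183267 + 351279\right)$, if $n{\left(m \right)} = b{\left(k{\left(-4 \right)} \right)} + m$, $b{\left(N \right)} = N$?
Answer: $831988$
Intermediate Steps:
$k{\left(X \right)} = -5 + X$
$n{\left(m \right)} = -9 + m$ ($n{\left(m \right)} = \left(-5 - 4\right) + m = -9 + m$)
$n{\left(\left(0 + 3\right)^{2} \right)} - \left(-1183267 + 351279\right) = \left(-9 + \left(0 + 3\right)^{2}\right) - \left(-1183267 + 351279\right) = \left(-9 + 3^{2}\right) - -831988 = \left(-9 + 9\right) + 831988 = 0 + 831988 = 831988$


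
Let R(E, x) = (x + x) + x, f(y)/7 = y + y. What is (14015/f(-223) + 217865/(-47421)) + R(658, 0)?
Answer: -1344779845/148048362 ≈ -9.0834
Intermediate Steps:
f(y) = 14*y (f(y) = 7*(y + y) = 7*(2*y) = 14*y)
R(E, x) = 3*x (R(E, x) = 2*x + x = 3*x)
(14015/f(-223) + 217865/(-47421)) + R(658, 0) = (14015/((14*(-223))) + 217865/(-47421)) + 3*0 = (14015/(-3122) + 217865*(-1/47421)) + 0 = (14015*(-1/3122) - 217865/47421) + 0 = (-14015/3122 - 217865/47421) + 0 = -1344779845/148048362 + 0 = -1344779845/148048362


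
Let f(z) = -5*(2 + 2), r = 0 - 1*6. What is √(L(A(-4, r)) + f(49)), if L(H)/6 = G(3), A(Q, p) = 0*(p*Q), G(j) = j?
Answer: I*√2 ≈ 1.4142*I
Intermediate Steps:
r = -6 (r = 0 - 6 = -6)
A(Q, p) = 0 (A(Q, p) = 0*(Q*p) = 0)
f(z) = -20 (f(z) = -5*4 = -20)
L(H) = 18 (L(H) = 6*3 = 18)
√(L(A(-4, r)) + f(49)) = √(18 - 20) = √(-2) = I*√2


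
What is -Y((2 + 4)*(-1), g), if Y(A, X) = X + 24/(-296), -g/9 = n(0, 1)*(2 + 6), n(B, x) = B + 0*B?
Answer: 3/37 ≈ 0.081081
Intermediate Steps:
n(B, x) = B (n(B, x) = B + 0 = B)
g = 0 (g = -0*(2 + 6) = -0*8 = -9*0 = 0)
Y(A, X) = -3/37 + X (Y(A, X) = X + 24*(-1/296) = X - 3/37 = -3/37 + X)
-Y((2 + 4)*(-1), g) = -(-3/37 + 0) = -1*(-3/37) = 3/37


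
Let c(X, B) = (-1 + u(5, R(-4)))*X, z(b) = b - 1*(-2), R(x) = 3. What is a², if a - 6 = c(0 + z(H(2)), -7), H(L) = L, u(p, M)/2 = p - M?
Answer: 324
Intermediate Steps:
u(p, M) = -2*M + 2*p (u(p, M) = 2*(p - M) = -2*M + 2*p)
z(b) = 2 + b (z(b) = b + 2 = 2 + b)
c(X, B) = 3*X (c(X, B) = (-1 + (-2*3 + 2*5))*X = (-1 + (-6 + 10))*X = (-1 + 4)*X = 3*X)
a = 18 (a = 6 + 3*(0 + (2 + 2)) = 6 + 3*(0 + 4) = 6 + 3*4 = 6 + 12 = 18)
a² = 18² = 324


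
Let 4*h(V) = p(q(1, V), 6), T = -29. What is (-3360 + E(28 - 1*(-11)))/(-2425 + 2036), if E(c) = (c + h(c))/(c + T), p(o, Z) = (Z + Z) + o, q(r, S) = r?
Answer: 134231/15560 ≈ 8.6267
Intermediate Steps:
p(o, Z) = o + 2*Z (p(o, Z) = 2*Z + o = o + 2*Z)
h(V) = 13/4 (h(V) = (1 + 2*6)/4 = (1 + 12)/4 = (1/4)*13 = 13/4)
E(c) = (13/4 + c)/(-29 + c) (E(c) = (c + 13/4)/(c - 29) = (13/4 + c)/(-29 + c))
(-3360 + E(28 - 1*(-11)))/(-2425 + 2036) = (-3360 + (13/4 + (28 - 1*(-11)))/(-29 + (28 - 1*(-11))))/(-2425 + 2036) = (-3360 + (13/4 + (28 + 11))/(-29 + (28 + 11)))/(-389) = (-3360 + (13/4 + 39)/(-29 + 39))*(-1/389) = (-3360 + (169/4)/10)*(-1/389) = (-3360 + (1/10)*(169/4))*(-1/389) = (-3360 + 169/40)*(-1/389) = -134231/40*(-1/389) = 134231/15560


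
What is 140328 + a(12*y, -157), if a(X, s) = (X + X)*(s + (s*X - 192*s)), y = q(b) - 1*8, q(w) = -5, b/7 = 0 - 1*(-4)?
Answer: -16857120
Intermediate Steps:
b = 28 (b = 7*(0 - 1*(-4)) = 7*(0 + 4) = 7*4 = 28)
y = -13 (y = -5 - 1*8 = -5 - 8 = -13)
a(X, s) = 2*X*(-191*s + X*s) (a(X, s) = (2*X)*(s + (X*s - 192*s)) = (2*X)*(s + (-192*s + X*s)) = (2*X)*(-191*s + X*s) = 2*X*(-191*s + X*s))
140328 + a(12*y, -157) = 140328 + 2*(12*(-13))*(-157)*(-191 + 12*(-13)) = 140328 + 2*(-156)*(-157)*(-191 - 156) = 140328 + 2*(-156)*(-157)*(-347) = 140328 - 16997448 = -16857120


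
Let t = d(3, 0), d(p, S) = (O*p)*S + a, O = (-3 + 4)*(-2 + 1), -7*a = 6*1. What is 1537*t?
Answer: -9222/7 ≈ -1317.4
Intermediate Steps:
a = -6/7 ≈ -0.85714
O = -1 (O = 1*(-1) = -1)
d(p, S) = -6/7 - S*p (d(p, S) = (-p)*S - 6/7 = -S*p - 6/7 = -6/7 - S*p)
t = -6/7 (t = -6/7 - 1*0*3 = -6/7 + 0 = -6/7 ≈ -0.85714)
1537*t = 1537*(-6/7) = -9222/7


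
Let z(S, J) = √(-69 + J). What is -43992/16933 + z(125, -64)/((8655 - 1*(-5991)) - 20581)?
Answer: -43992/16933 - I*√133/5935 ≈ -2.598 - 0.0019431*I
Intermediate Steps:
-43992/16933 + z(125, -64)/((8655 - 1*(-5991)) - 20581) = -43992/16933 + √(-69 - 64)/((8655 - 1*(-5991)) - 20581) = -43992*1/16933 + √(-133)/((8655 + 5991) - 20581) = -43992/16933 + (I*√133)/(14646 - 20581) = -43992/16933 + (I*√133)/(-5935) = -43992/16933 + (I*√133)*(-1/5935) = -43992/16933 - I*√133/5935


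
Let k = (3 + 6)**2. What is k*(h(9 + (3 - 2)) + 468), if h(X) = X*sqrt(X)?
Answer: 37908 + 810*sqrt(10) ≈ 40469.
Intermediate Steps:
k = 81 (k = 9**2 = 81)
h(X) = X**(3/2)
k*(h(9 + (3 - 2)) + 468) = 81*((9 + (3 - 2))**(3/2) + 468) = 81*((9 + 1)**(3/2) + 468) = 81*(10**(3/2) + 468) = 81*(10*sqrt(10) + 468) = 81*(468 + 10*sqrt(10)) = 37908 + 810*sqrt(10)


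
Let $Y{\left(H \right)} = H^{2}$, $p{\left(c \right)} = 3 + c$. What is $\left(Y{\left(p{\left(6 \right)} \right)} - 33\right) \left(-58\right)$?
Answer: $-2784$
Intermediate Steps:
$\left(Y{\left(p{\left(6 \right)} \right)} - 33\right) \left(-58\right) = \left(\left(3 + 6\right)^{2} - 33\right) \left(-58\right) = \left(9^{2} - 33\right) \left(-58\right) = \left(81 - 33\right) \left(-58\right) = 48 \left(-58\right) = -2784$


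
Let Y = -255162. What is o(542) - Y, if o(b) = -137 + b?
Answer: 255567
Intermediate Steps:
o(542) - Y = (-137 + 542) - 1*(-255162) = 405 + 255162 = 255567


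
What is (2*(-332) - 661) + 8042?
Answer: 6717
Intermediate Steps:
(2*(-332) - 661) + 8042 = (-664 - 661) + 8042 = -1325 + 8042 = 6717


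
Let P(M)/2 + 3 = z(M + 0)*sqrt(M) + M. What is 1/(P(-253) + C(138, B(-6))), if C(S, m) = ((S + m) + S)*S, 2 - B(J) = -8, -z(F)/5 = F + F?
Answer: 9739/1998820184 - 1265*I*sqrt(253)/1998820184 ≈ 4.8724e-6 - 1.0066e-5*I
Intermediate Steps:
z(F) = -10*F (z(F) = -5*(F + F) = -10*F)
B(J) = 10 (B(J) = 2 - 1*(-8) = 2 + 8 = 10)
P(M) = -6 - 20*M**(3/2) + 2*M (P(M) = -6 + 2*((-10*(M + 0))*sqrt(M) + M) = -6 + 2*((-10*M)*sqrt(M) + M) = -6 + 2*(-10*M**(3/2) + M) = -6 + 2*(M - 10*M**(3/2)) = -6 + (-20*M**(3/2) + 2*M) = -6 - 20*M**(3/2) + 2*M)
C(S, m) = S*(m + 2*S) (C(S, m) = (m + 2*S)*S = S*(m + 2*S))
1/(P(-253) + C(138, B(-6))) = 1/((-6 - (-5060)*I*sqrt(253) + 2*(-253)) + 138*(10 + 2*138)) = 1/((-6 - (-5060)*I*sqrt(253) - 506) + 138*(10 + 276)) = 1/((-6 + 5060*I*sqrt(253) - 506) + 138*286) = 1/((-512 + 5060*I*sqrt(253)) + 39468) = 1/(38956 + 5060*I*sqrt(253))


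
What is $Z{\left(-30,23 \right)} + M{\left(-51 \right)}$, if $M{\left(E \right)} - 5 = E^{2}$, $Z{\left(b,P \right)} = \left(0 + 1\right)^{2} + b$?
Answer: $2577$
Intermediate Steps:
$Z{\left(b,P \right)} = 1 + b$ ($Z{\left(b,P \right)} = 1^{2} + b = 1 + b$)
$M{\left(E \right)} = 5 + E^{2}$
$Z{\left(-30,23 \right)} + M{\left(-51 \right)} = \left(1 - 30\right) + \left(5 + \left(-51\right)^{2}\right) = -29 + \left(5 + 2601\right) = -29 + 2606 = 2577$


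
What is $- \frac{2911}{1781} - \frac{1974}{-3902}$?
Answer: $- \frac{3921514}{3474731} \approx -1.1286$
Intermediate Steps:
$- \frac{2911}{1781} - \frac{1974}{-3902} = \left(-2911\right) \frac{1}{1781} - - \frac{987}{1951} = - \frac{2911}{1781} + \frac{987}{1951} = - \frac{3921514}{3474731}$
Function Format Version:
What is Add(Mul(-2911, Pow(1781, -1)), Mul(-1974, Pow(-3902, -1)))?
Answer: Rational(-3921514, 3474731) ≈ -1.1286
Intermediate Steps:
Add(Mul(-2911, Pow(1781, -1)), Mul(-1974, Pow(-3902, -1))) = Add(Mul(-2911, Rational(1, 1781)), Mul(-1974, Rational(-1, 3902))) = Add(Rational(-2911, 1781), Rational(987, 1951)) = Rational(-3921514, 3474731)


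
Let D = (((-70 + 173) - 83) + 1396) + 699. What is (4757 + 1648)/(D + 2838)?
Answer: 2135/1651 ≈ 1.2932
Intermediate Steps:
D = 2115 (D = ((103 - 83) + 1396) + 699 = (20 + 1396) + 699 = 1416 + 699 = 2115)
(4757 + 1648)/(D + 2838) = (4757 + 1648)/(2115 + 2838) = 6405/4953 = 6405*(1/4953) = 2135/1651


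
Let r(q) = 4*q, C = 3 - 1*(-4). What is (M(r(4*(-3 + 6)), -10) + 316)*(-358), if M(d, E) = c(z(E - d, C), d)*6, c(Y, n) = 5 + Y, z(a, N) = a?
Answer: 716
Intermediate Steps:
C = 7 (C = 3 + 4 = 7)
M(d, E) = 30 - 6*d + 6*E (M(d, E) = (5 + (E - d))*6 = (5 + E - d)*6 = 30 - 6*d + 6*E)
(M(r(4*(-3 + 6)), -10) + 316)*(-358) = ((30 - 24*4*(-3 + 6) + 6*(-10)) + 316)*(-358) = ((30 - 24*4*3 - 60) + 316)*(-358) = ((30 - 24*12 - 60) + 316)*(-358) = ((30 - 6*48 - 60) + 316)*(-358) = ((30 - 288 - 60) + 316)*(-358) = (-318 + 316)*(-358) = -2*(-358) = 716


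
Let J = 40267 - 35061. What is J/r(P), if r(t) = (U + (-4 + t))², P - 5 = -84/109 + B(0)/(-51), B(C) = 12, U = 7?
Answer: 8937684227/83980800 ≈ 106.43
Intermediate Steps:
P = 7401/1853 (P = 5 + (-84/109 + 12/(-51)) = 5 + (-84*1/109 + 12*(-1/51)) = 5 + (-84/109 - 4/17) = 5 - 1864/1853 = 7401/1853 ≈ 3.9941)
r(t) = (3 + t)² (r(t) = (7 + (-4 + t))² = (3 + t)²)
J = 5206
J/r(P) = 5206/((3 + 7401/1853)²) = 5206/((12960/1853)²) = 5206/(167961600/3433609) = 5206*(3433609/167961600) = 8937684227/83980800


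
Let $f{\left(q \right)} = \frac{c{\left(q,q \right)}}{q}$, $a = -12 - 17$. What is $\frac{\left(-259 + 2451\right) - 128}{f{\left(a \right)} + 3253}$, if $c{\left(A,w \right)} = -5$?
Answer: $\frac{696}{1097} \approx 0.63446$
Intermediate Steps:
$a = -29$ ($a = -12 - 17 = -29$)
$f{\left(q \right)} = - \frac{5}{q}$
$\frac{\left(-259 + 2451\right) - 128}{f{\left(a \right)} + 3253} = \frac{\left(-259 + 2451\right) - 128}{- \frac{5}{-29} + 3253} = \frac{2192 - 128}{\left(-5\right) \left(- \frac{1}{29}\right) + 3253} = \frac{2064}{\frac{5}{29} + 3253} = \frac{2064}{\frac{94342}{29}} = 2064 \cdot \frac{29}{94342} = \frac{696}{1097}$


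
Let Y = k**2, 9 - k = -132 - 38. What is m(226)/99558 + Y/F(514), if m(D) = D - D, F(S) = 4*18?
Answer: 32041/72 ≈ 445.01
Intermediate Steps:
k = 179 (k = 9 - (-132 - 38) = 9 - 1*(-170) = 9 + 170 = 179)
F(S) = 72
m(D) = 0
Y = 32041 (Y = 179**2 = 32041)
m(226)/99558 + Y/F(514) = 0/99558 + 32041/72 = 0*(1/99558) + 32041*(1/72) = 0 + 32041/72 = 32041/72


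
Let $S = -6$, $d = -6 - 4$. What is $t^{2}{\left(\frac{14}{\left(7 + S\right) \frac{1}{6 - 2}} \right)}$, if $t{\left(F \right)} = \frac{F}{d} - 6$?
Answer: $\frac{3364}{25} \approx 134.56$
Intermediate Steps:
$d = -10$
$t{\left(F \right)} = -6 - \frac{F}{10}$ ($t{\left(F \right)} = \frac{F}{-10} - 6 = - \frac{F}{10} - 6 = -6 - \frac{F}{10}$)
$t^{2}{\left(\frac{14}{\left(7 + S\right) \frac{1}{6 - 2}} \right)} = \left(-6 - \frac{14 \frac{1}{\left(7 - 6\right) \frac{1}{6 - 2}}}{10}\right)^{2} = \left(-6 - \frac{14 \frac{1}{1 \cdot \frac{1}{4}}}{10}\right)^{2} = \left(-6 - \frac{14 \frac{1}{\frac{1}{4}}}{10}\right)^{2} = \left(-6 - \frac{14 \cdot 4}{10}\right)^{2} = \left(-6 - \frac{28}{5}\right)^{2} = \left(- \frac{58}{5}\right)^{2} = \frac{3364}{25}$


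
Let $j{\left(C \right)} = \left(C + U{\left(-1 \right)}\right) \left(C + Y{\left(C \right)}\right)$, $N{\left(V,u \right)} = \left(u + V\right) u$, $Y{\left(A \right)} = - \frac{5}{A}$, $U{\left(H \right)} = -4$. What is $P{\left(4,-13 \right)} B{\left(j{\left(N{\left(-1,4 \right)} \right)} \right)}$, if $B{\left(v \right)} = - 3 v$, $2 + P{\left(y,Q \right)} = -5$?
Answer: $1946$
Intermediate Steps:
$P{\left(y,Q \right)} = -7$ ($P{\left(y,Q \right)} = -2 - 5 = -7$)
$N{\left(V,u \right)} = u \left(V + u\right)$ ($N{\left(V,u \right)} = \left(V + u\right) u = u \left(V + u\right)$)
$j{\left(C \right)} = \left(-4 + C\right) \left(C - \frac{5}{C}\right)$ ($j{\left(C \right)} = \left(C - 4\right) \left(C - \frac{5}{C}\right) = \left(-4 + C\right) \left(C - \frac{5}{C}\right)$)
$P{\left(4,-13 \right)} B{\left(j{\left(N{\left(-1,4 \right)} \right)} \right)} = - 7 \left(- 3 \left(-5 + \left(4 \left(-1 + 4\right)\right)^{2} - 4 \cdot 4 \left(-1 + 4\right) + \frac{20}{4 \left(-1 + 4\right)}\right)\right) = - 7 \left(- 3 \left(-5 + \left(4 \cdot 3\right)^{2} - 4 \cdot 4 \cdot 3 + \frac{20}{4 \cdot 3}\right)\right) = - 7 \left(- 3 \left(-5 + 12^{2} - 48 + \frac{20}{12}\right)\right) = - 7 \left(- 3 \left(-5 + 144 - 48 + 20 \cdot \frac{1}{12}\right)\right) = - 7 \left(- 3 \left(-5 + 144 - 48 + \frac{5}{3}\right)\right) = - 7 \left(\left(-3\right) \frac{278}{3}\right) = \left(-7\right) \left(-278\right) = 1946$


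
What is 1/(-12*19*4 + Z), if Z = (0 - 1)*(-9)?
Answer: -1/903 ≈ -0.0011074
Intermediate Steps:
Z = 9 (Z = -1*(-9) = 9)
1/(-12*19*4 + Z) = 1/(-12*19*4 + 9) = 1/(-228*4 + 9) = 1/(-912 + 9) = 1/(-903) = -1/903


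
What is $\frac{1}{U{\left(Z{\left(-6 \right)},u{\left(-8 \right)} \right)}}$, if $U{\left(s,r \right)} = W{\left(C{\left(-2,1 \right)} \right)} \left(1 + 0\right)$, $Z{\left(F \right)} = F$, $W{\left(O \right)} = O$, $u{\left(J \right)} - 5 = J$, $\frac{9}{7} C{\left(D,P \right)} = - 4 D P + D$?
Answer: $\frac{3}{14} \approx 0.21429$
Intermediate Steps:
$C{\left(D,P \right)} = \frac{7 D}{9} - \frac{28 D P}{9}$ ($C{\left(D,P \right)} = \frac{7 \left(- 4 D P + D\right)}{9} = \frac{7 \left(D - 4 D P\right)}{9} = \frac{7 D}{9} - \frac{28 D P}{9}$)
$u{\left(J \right)} = 5 + J$
$U{\left(s,r \right)} = \frac{14}{3}$ ($U{\left(s,r \right)} = \frac{7}{9} \left(-2\right) \left(1 - 4\right) \left(1 + 0\right) = \frac{7}{9} \left(-2\right) \left(1 - 4\right) 1 = \frac{7}{9} \left(-2\right) \left(-3\right) 1 = \frac{14}{3} \cdot 1 = \frac{14}{3}$)
$\frac{1}{U{\left(Z{\left(-6 \right)},u{\left(-8 \right)} \right)}} = \frac{1}{\frac{14}{3}} = \frac{3}{14}$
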